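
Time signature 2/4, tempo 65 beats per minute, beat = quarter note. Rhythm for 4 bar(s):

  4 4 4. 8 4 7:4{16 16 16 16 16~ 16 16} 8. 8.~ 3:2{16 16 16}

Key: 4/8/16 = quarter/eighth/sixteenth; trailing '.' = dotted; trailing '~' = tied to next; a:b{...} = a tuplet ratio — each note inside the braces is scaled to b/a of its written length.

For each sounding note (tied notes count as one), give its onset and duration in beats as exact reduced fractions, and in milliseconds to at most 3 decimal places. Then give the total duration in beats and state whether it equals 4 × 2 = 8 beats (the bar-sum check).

1) 0.0ms=0b +923.077ms=1b
2) 923.077ms=1b +923.077ms=1b
3) 1846.154ms=2b +1384.615ms=3/2b
4) 3230.769ms=7/2b +461.538ms=1/2b
5) 3692.308ms=4b +923.077ms=1b
6) 4615.385ms=5b +131.868ms=1/7b
7) 4747.253ms=36/7b +131.868ms=1/7b
8) 4879.121ms=37/7b +131.868ms=1/7b
9) 5010.989ms=38/7b +131.868ms=1/7b
10) 5142.857ms=39/7b +263.736ms=2/7b
11) 5406.593ms=41/7b +131.868ms=1/7b
12) 5538.462ms=6b +692.308ms=3/4b
13) 6230.769ms=27/4b +846.154ms=11/12b
14) 7076.923ms=23/3b +153.846ms=1/6b
15) 7230.769ms=47/6b +153.846ms=1/6b
Σ=8b of 8 (65bpm 2/4) — PASS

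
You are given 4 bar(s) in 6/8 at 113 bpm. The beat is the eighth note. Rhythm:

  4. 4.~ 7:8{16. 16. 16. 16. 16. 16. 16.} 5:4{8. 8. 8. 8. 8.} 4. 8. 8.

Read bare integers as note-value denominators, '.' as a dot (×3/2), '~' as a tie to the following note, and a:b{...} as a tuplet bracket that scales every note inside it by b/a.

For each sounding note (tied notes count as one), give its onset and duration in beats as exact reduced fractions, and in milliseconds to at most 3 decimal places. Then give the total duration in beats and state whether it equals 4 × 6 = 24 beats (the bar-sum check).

1) 0.0ms=0b +1592.92ms=3b
2) 1592.92ms=3b +2048.04ms=27/7b
3) 3640.961ms=48/7b +455.12ms=6/7b
4) 4096.081ms=54/7b +455.12ms=6/7b
5) 4551.201ms=60/7b +455.12ms=6/7b
6) 5006.321ms=66/7b +455.12ms=6/7b
7) 5461.441ms=72/7b +455.12ms=6/7b
8) 5916.561ms=78/7b +455.12ms=6/7b
9) 6371.681ms=12b +637.168ms=6/5b
10) 7008.85ms=66/5b +637.168ms=6/5b
11) 7646.018ms=72/5b +637.168ms=6/5b
12) 8283.186ms=78/5b +637.168ms=6/5b
13) 8920.354ms=84/5b +637.168ms=6/5b
14) 9557.522ms=18b +1592.92ms=3b
15) 11150.442ms=21b +796.46ms=3/2b
16) 11946.903ms=45/2b +796.46ms=3/2b
Σ=24b of 24 (113bpm 6/8) — PASS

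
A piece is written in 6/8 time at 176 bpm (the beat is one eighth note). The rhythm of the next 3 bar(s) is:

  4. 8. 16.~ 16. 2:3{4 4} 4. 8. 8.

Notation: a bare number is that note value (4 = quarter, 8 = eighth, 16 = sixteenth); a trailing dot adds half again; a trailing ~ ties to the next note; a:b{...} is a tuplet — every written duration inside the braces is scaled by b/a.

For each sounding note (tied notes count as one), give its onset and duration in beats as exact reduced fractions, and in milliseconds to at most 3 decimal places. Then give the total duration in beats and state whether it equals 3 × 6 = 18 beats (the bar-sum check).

1) 0.0ms=0b +1022.727ms=3b
2) 1022.727ms=3b +511.364ms=3/2b
3) 1534.091ms=9/2b +511.364ms=3/2b
4) 2045.455ms=6b +1022.727ms=3b
5) 3068.182ms=9b +1022.727ms=3b
6) 4090.909ms=12b +1022.727ms=3b
7) 5113.636ms=15b +511.364ms=3/2b
8) 5625.0ms=33/2b +511.364ms=3/2b
Σ=18b of 18 (176bpm 6/8) — PASS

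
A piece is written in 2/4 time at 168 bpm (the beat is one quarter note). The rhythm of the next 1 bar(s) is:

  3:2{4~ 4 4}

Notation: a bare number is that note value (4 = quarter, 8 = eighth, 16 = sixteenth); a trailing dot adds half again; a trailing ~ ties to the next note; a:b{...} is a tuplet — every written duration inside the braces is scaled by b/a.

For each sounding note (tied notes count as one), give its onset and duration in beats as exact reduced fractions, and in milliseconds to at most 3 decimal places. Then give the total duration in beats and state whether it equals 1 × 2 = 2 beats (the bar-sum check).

1) 0.0ms=0b +476.19ms=4/3b
2) 476.19ms=4/3b +238.095ms=2/3b
Σ=2b of 2 (168bpm 2/4) — PASS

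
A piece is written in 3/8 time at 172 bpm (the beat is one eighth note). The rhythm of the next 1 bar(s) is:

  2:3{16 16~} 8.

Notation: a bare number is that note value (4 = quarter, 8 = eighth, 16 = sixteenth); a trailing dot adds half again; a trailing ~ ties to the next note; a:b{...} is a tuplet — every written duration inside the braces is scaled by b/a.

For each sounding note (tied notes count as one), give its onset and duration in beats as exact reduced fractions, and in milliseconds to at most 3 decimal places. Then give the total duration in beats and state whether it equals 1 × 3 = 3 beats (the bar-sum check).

1) 0.0ms=0b +261.628ms=3/4b
2) 261.628ms=3/4b +784.884ms=9/4b
Σ=3b of 3 (172bpm 3/8) — PASS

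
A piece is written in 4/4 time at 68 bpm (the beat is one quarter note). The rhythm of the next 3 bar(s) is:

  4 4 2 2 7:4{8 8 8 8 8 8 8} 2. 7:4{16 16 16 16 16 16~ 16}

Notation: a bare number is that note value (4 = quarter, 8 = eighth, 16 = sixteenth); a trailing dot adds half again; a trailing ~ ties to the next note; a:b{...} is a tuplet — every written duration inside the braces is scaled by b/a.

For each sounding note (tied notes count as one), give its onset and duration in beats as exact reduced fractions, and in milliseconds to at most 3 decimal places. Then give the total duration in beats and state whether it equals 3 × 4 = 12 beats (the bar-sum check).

1) 0.0ms=0b +882.353ms=1b
2) 882.353ms=1b +882.353ms=1b
3) 1764.706ms=2b +1764.706ms=2b
4) 3529.412ms=4b +1764.706ms=2b
5) 5294.118ms=6b +252.101ms=2/7b
6) 5546.218ms=44/7b +252.101ms=2/7b
7) 5798.319ms=46/7b +252.101ms=2/7b
8) 6050.42ms=48/7b +252.101ms=2/7b
9) 6302.521ms=50/7b +252.101ms=2/7b
10) 6554.622ms=52/7b +252.101ms=2/7b
11) 6806.723ms=54/7b +252.101ms=2/7b
12) 7058.824ms=8b +2647.059ms=3b
13) 9705.882ms=11b +126.05ms=1/7b
14) 9831.933ms=78/7b +126.05ms=1/7b
15) 9957.983ms=79/7b +126.05ms=1/7b
16) 10084.034ms=80/7b +126.05ms=1/7b
17) 10210.084ms=81/7b +126.05ms=1/7b
18) 10336.134ms=82/7b +252.101ms=2/7b
Σ=12b of 12 (68bpm 4/4) — PASS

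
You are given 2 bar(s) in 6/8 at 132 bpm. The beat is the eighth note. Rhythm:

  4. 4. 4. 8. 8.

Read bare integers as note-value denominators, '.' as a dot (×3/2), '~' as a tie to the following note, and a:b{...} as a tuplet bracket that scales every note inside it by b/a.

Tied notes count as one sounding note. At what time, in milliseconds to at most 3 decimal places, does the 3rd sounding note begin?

1. 0.0ms @ 0 + 1363.636ms (3)
2. 1363.636ms @ 3 + 1363.636ms (3)
3. 2727.273ms @ 6 + 1363.636ms (3)
4. 4090.909ms @ 9 + 681.818ms (3/2)
5. 4772.727ms @ 21/2 + 681.818ms (3/2)

note 3 onset = 6b = 2727.273ms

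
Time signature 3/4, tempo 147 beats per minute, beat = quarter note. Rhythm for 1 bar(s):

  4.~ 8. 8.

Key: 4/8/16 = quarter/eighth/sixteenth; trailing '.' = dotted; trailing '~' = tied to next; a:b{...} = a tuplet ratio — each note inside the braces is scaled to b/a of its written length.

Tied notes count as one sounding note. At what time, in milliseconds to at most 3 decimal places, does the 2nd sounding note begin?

1. 0.0ms @ 0 + 918.367ms (9/4)
2. 918.367ms @ 9/4 + 306.122ms (3/4)

note 2 onset = 9/4b = 918.367ms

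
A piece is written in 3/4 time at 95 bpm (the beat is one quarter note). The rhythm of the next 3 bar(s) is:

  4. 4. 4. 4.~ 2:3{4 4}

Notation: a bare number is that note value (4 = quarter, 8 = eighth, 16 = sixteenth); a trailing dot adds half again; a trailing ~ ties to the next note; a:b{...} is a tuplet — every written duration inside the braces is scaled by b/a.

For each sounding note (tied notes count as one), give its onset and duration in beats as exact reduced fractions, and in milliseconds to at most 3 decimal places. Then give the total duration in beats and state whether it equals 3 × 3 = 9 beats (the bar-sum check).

1) 0.0ms=0b +947.368ms=3/2b
2) 947.368ms=3/2b +947.368ms=3/2b
3) 1894.737ms=3b +947.368ms=3/2b
4) 2842.105ms=9/2b +1894.737ms=3b
5) 4736.842ms=15/2b +947.368ms=3/2b
Σ=9b of 9 (95bpm 3/4) — PASS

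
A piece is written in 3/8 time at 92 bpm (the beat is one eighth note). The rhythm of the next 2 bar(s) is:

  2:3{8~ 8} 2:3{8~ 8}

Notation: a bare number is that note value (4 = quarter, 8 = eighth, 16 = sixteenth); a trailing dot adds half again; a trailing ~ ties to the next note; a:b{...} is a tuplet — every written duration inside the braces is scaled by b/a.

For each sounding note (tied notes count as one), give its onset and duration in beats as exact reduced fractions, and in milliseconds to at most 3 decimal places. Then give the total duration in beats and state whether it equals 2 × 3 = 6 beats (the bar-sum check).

1) 0.0ms=0b +1956.522ms=3b
2) 1956.522ms=3b +1956.522ms=3b
Σ=6b of 6 (92bpm 3/8) — PASS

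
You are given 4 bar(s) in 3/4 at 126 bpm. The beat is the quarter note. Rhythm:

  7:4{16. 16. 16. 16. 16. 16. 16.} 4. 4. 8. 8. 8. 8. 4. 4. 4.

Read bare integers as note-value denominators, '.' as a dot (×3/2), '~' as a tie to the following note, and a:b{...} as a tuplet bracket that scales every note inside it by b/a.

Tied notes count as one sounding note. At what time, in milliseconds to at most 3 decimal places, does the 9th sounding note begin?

note 9 onset = 3b = 1428.571ms

1. 0.0ms @ 0 + 102.041ms (3/14)
2. 102.041ms @ 3/14 + 102.041ms (3/14)
3. 204.082ms @ 3/7 + 102.041ms (3/14)
4. 306.122ms @ 9/14 + 102.041ms (3/14)
5. 408.163ms @ 6/7 + 102.041ms (3/14)
6. 510.204ms @ 15/14 + 102.041ms (3/14)
7. 612.245ms @ 9/7 + 102.041ms (3/14)
8. 714.286ms @ 3/2 + 714.286ms (3/2)
9. 1428.571ms @ 3 + 714.286ms (3/2)
10. 2142.857ms @ 9/2 + 357.143ms (3/4)
11. 2500.0ms @ 21/4 + 357.143ms (3/4)
12. 2857.143ms @ 6 + 357.143ms (3/4)
13. 3214.286ms @ 27/4 + 357.143ms (3/4)
14. 3571.429ms @ 15/2 + 714.286ms (3/2)
15. 4285.714ms @ 9 + 714.286ms (3/2)
16. 5000.0ms @ 21/2 + 714.286ms (3/2)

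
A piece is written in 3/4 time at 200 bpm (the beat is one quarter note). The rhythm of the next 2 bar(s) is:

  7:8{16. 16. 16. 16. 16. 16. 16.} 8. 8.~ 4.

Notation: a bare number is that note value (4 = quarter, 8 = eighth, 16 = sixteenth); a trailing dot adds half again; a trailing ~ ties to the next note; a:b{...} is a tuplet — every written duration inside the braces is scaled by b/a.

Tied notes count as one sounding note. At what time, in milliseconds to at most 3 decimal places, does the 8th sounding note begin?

note 8 onset = 3b = 900.0ms

1. 0.0ms @ 0 + 128.571ms (3/7)
2. 128.571ms @ 3/7 + 128.571ms (3/7)
3. 257.143ms @ 6/7 + 128.571ms (3/7)
4. 385.714ms @ 9/7 + 128.571ms (3/7)
5. 514.286ms @ 12/7 + 128.571ms (3/7)
6. 642.857ms @ 15/7 + 128.571ms (3/7)
7. 771.429ms @ 18/7 + 128.571ms (3/7)
8. 900.0ms @ 3 + 225.0ms (3/4)
9. 1125.0ms @ 15/4 + 675.0ms (9/4)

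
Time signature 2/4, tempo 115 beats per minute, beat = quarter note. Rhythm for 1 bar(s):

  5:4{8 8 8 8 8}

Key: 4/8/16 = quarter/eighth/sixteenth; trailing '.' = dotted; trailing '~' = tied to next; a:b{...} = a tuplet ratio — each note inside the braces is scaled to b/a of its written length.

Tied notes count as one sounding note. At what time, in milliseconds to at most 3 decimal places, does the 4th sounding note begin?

note 4 onset = 6/5b = 626.087ms

1. 0.0ms @ 0 + 208.696ms (2/5)
2. 208.696ms @ 2/5 + 208.696ms (2/5)
3. 417.391ms @ 4/5 + 208.696ms (2/5)
4. 626.087ms @ 6/5 + 208.696ms (2/5)
5. 834.783ms @ 8/5 + 208.696ms (2/5)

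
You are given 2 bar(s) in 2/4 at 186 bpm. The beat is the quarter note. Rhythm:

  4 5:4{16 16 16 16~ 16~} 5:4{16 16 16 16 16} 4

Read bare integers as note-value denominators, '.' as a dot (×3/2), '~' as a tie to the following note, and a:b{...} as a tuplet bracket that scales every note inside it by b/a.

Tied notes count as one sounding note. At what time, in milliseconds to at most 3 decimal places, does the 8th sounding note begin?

1. 0.0ms @ 0 + 322.581ms (1)
2. 322.581ms @ 1 + 64.516ms (1/5)
3. 387.097ms @ 6/5 + 64.516ms (1/5)
4. 451.613ms @ 7/5 + 64.516ms (1/5)
5. 516.129ms @ 8/5 + 193.548ms (3/5)
6. 709.677ms @ 11/5 + 64.516ms (1/5)
7. 774.194ms @ 12/5 + 64.516ms (1/5)
8. 838.71ms @ 13/5 + 64.516ms (1/5)
9. 903.226ms @ 14/5 + 64.516ms (1/5)
10. 967.742ms @ 3 + 322.581ms (1)

note 8 onset = 13/5b = 838.71ms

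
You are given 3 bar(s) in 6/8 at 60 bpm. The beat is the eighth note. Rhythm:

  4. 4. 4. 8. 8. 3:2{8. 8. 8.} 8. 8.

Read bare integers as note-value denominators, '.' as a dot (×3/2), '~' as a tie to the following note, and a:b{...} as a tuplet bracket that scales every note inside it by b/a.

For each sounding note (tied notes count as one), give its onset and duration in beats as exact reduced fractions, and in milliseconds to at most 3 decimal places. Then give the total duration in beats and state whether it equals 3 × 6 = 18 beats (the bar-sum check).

1) 0.0ms=0b +3000.0ms=3b
2) 3000.0ms=3b +3000.0ms=3b
3) 6000.0ms=6b +3000.0ms=3b
4) 9000.0ms=9b +1500.0ms=3/2b
5) 10500.0ms=21/2b +1500.0ms=3/2b
6) 12000.0ms=12b +1000.0ms=1b
7) 13000.0ms=13b +1000.0ms=1b
8) 14000.0ms=14b +1000.0ms=1b
9) 15000.0ms=15b +1500.0ms=3/2b
10) 16500.0ms=33/2b +1500.0ms=3/2b
Σ=18b of 18 (60bpm 6/8) — PASS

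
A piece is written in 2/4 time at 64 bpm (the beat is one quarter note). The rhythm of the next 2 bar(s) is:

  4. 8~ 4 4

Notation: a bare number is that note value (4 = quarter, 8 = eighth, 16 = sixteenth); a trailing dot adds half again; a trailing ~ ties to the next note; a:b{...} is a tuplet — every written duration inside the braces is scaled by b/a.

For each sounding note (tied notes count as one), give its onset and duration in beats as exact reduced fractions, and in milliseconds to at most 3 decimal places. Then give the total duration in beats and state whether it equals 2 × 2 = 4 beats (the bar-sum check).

1) 0.0ms=0b +1406.25ms=3/2b
2) 1406.25ms=3/2b +1406.25ms=3/2b
3) 2812.5ms=3b +937.5ms=1b
Σ=4b of 4 (64bpm 2/4) — PASS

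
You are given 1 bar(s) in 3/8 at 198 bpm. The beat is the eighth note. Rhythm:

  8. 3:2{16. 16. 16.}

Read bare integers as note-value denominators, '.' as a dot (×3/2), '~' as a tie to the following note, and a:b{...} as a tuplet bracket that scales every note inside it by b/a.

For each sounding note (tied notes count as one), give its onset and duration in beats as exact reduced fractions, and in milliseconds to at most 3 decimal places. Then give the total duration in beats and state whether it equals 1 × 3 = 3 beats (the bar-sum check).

1) 0.0ms=0b +454.545ms=3/2b
2) 454.545ms=3/2b +151.515ms=1/2b
3) 606.061ms=2b +151.515ms=1/2b
4) 757.576ms=5/2b +151.515ms=1/2b
Σ=3b of 3 (198bpm 3/8) — PASS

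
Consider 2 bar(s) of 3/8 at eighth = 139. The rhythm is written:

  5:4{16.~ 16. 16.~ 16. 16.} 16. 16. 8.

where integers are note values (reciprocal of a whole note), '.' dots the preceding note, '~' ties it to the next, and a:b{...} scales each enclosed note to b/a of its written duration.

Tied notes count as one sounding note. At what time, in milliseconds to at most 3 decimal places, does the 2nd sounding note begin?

1. 0.0ms @ 0 + 517.986ms (6/5)
2. 517.986ms @ 6/5 + 517.986ms (6/5)
3. 1035.971ms @ 12/5 + 258.993ms (3/5)
4. 1294.964ms @ 3 + 323.741ms (3/4)
5. 1618.705ms @ 15/4 + 323.741ms (3/4)
6. 1942.446ms @ 9/2 + 647.482ms (3/2)

note 2 onset = 6/5b = 517.986ms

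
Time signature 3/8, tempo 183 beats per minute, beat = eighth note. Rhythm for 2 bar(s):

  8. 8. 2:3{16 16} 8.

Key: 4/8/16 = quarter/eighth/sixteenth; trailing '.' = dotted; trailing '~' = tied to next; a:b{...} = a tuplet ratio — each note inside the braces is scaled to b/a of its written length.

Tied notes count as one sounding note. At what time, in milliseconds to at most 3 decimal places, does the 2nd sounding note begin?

note 2 onset = 3/2b = 491.803ms

1. 0.0ms @ 0 + 491.803ms (3/2)
2. 491.803ms @ 3/2 + 491.803ms (3/2)
3. 983.607ms @ 3 + 245.902ms (3/4)
4. 1229.508ms @ 15/4 + 245.902ms (3/4)
5. 1475.41ms @ 9/2 + 491.803ms (3/2)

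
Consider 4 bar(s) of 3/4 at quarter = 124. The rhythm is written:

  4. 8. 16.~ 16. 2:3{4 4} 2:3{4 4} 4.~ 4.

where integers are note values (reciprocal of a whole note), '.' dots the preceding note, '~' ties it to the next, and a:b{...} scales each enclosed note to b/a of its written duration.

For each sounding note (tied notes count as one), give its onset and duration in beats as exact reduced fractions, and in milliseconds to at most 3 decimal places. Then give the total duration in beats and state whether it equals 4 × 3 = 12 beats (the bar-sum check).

1) 0.0ms=0b +725.806ms=3/2b
2) 725.806ms=3/2b +362.903ms=3/4b
3) 1088.71ms=9/4b +362.903ms=3/4b
4) 1451.613ms=3b +725.806ms=3/2b
5) 2177.419ms=9/2b +725.806ms=3/2b
6) 2903.226ms=6b +725.806ms=3/2b
7) 3629.032ms=15/2b +725.806ms=3/2b
8) 4354.839ms=9b +1451.613ms=3b
Σ=12b of 12 (124bpm 3/4) — PASS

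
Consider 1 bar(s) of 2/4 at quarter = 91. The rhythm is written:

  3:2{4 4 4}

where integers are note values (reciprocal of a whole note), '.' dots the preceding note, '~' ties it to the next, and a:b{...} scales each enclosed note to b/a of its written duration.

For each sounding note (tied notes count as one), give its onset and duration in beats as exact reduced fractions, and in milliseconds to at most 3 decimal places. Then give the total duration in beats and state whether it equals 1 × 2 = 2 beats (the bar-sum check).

1) 0.0ms=0b +439.56ms=2/3b
2) 439.56ms=2/3b +439.56ms=2/3b
3) 879.121ms=4/3b +439.56ms=2/3b
Σ=2b of 2 (91bpm 2/4) — PASS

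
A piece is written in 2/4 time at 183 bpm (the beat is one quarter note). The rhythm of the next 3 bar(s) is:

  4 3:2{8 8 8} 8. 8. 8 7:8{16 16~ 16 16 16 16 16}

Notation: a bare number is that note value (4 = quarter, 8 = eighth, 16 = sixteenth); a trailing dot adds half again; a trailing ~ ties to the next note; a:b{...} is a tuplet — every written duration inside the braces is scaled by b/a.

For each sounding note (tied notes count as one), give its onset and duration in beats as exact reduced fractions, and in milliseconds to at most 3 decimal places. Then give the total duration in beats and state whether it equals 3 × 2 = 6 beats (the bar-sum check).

1) 0.0ms=0b +327.869ms=1b
2) 327.869ms=1b +109.29ms=1/3b
3) 437.158ms=4/3b +109.29ms=1/3b
4) 546.448ms=5/3b +109.29ms=1/3b
5) 655.738ms=2b +245.902ms=3/4b
6) 901.639ms=11/4b +245.902ms=3/4b
7) 1147.541ms=7/2b +163.934ms=1/2b
8) 1311.475ms=4b +93.677ms=2/7b
9) 1405.152ms=30/7b +187.354ms=4/7b
10) 1592.506ms=34/7b +93.677ms=2/7b
11) 1686.183ms=36/7b +93.677ms=2/7b
12) 1779.859ms=38/7b +93.677ms=2/7b
13) 1873.536ms=40/7b +93.677ms=2/7b
Σ=6b of 6 (183bpm 2/4) — PASS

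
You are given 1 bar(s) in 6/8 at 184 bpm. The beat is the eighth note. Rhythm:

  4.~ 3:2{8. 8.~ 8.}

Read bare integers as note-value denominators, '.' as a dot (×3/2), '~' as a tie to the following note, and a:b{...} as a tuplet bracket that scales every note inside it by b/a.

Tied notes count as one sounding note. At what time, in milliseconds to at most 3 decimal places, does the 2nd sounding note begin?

1. 0.0ms @ 0 + 1304.348ms (4)
2. 1304.348ms @ 4 + 652.174ms (2)

note 2 onset = 4b = 1304.348ms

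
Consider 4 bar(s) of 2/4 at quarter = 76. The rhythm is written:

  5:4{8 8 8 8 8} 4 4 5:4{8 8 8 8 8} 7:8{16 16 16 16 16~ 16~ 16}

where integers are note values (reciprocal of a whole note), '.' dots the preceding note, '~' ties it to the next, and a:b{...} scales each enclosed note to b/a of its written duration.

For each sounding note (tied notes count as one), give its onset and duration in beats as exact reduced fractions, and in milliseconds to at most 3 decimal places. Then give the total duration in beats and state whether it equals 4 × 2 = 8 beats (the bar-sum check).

1) 0.0ms=0b +315.789ms=2/5b
2) 315.789ms=2/5b +315.789ms=2/5b
3) 631.579ms=4/5b +315.789ms=2/5b
4) 947.368ms=6/5b +315.789ms=2/5b
5) 1263.158ms=8/5b +315.789ms=2/5b
6) 1578.947ms=2b +789.474ms=1b
7) 2368.421ms=3b +789.474ms=1b
8) 3157.895ms=4b +315.789ms=2/5b
9) 3473.684ms=22/5b +315.789ms=2/5b
10) 3789.474ms=24/5b +315.789ms=2/5b
11) 4105.263ms=26/5b +315.789ms=2/5b
12) 4421.053ms=28/5b +315.789ms=2/5b
13) 4736.842ms=6b +225.564ms=2/7b
14) 4962.406ms=44/7b +225.564ms=2/7b
15) 5187.97ms=46/7b +225.564ms=2/7b
16) 5413.534ms=48/7b +225.564ms=2/7b
17) 5639.098ms=50/7b +676.692ms=6/7b
Σ=8b of 8 (76bpm 2/4) — PASS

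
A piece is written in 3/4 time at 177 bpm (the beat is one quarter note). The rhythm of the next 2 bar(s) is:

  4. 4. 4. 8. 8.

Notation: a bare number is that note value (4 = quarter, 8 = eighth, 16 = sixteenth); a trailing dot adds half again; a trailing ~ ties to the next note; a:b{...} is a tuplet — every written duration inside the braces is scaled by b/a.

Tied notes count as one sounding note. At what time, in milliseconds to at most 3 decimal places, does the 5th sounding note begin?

1. 0.0ms @ 0 + 508.475ms (3/2)
2. 508.475ms @ 3/2 + 508.475ms (3/2)
3. 1016.949ms @ 3 + 508.475ms (3/2)
4. 1525.424ms @ 9/2 + 254.237ms (3/4)
5. 1779.661ms @ 21/4 + 254.237ms (3/4)

note 5 onset = 21/4b = 1779.661ms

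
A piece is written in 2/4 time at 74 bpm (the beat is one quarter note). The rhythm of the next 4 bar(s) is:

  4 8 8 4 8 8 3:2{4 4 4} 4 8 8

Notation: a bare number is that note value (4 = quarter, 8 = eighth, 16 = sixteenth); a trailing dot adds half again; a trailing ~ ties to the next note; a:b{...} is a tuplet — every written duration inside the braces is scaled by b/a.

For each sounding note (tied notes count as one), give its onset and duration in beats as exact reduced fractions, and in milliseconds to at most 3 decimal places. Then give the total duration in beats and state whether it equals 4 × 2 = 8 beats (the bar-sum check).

1) 0.0ms=0b +810.811ms=1b
2) 810.811ms=1b +405.405ms=1/2b
3) 1216.216ms=3/2b +405.405ms=1/2b
4) 1621.622ms=2b +810.811ms=1b
5) 2432.432ms=3b +405.405ms=1/2b
6) 2837.838ms=7/2b +405.405ms=1/2b
7) 3243.243ms=4b +540.541ms=2/3b
8) 3783.784ms=14/3b +540.541ms=2/3b
9) 4324.324ms=16/3b +540.541ms=2/3b
10) 4864.865ms=6b +810.811ms=1b
11) 5675.676ms=7b +405.405ms=1/2b
12) 6081.081ms=15/2b +405.405ms=1/2b
Σ=8b of 8 (74bpm 2/4) — PASS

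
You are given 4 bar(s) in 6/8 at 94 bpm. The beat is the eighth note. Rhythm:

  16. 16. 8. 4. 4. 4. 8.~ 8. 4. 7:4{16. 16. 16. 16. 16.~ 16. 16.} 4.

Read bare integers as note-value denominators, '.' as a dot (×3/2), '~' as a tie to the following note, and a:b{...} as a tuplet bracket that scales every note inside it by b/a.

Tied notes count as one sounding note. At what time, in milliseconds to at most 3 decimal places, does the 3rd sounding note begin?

1. 0.0ms @ 0 + 478.723ms (3/4)
2. 478.723ms @ 3/4 + 478.723ms (3/4)
3. 957.447ms @ 3/2 + 957.447ms (3/2)
4. 1914.894ms @ 3 + 1914.894ms (3)
5. 3829.787ms @ 6 + 1914.894ms (3)
6. 5744.681ms @ 9 + 1914.894ms (3)
7. 7659.574ms @ 12 + 1914.894ms (3)
8. 9574.468ms @ 15 + 1914.894ms (3)
9. 11489.362ms @ 18 + 273.556ms (3/7)
10. 11762.918ms @ 129/7 + 273.556ms (3/7)
11. 12036.474ms @ 132/7 + 273.556ms (3/7)
12. 12310.03ms @ 135/7 + 273.556ms (3/7)
13. 12583.587ms @ 138/7 + 547.112ms (6/7)
14. 13130.699ms @ 144/7 + 273.556ms (3/7)
15. 13404.255ms @ 21 + 1914.894ms (3)

note 3 onset = 3/2b = 957.447ms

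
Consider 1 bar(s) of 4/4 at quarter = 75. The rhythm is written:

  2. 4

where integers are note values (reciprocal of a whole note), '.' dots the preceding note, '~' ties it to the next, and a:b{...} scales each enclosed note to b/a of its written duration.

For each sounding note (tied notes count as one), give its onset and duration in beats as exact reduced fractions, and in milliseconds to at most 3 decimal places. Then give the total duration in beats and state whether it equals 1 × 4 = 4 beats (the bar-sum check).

1) 0.0ms=0b +2400.0ms=3b
2) 2400.0ms=3b +800.0ms=1b
Σ=4b of 4 (75bpm 4/4) — PASS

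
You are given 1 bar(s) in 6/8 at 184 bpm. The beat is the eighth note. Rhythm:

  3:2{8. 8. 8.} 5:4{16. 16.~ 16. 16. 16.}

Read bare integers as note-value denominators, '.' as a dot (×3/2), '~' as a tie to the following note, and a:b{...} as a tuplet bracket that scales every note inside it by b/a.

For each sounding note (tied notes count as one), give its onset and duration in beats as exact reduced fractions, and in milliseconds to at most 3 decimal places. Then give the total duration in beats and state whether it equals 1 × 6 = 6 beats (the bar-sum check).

1) 0.0ms=0b +326.087ms=1b
2) 326.087ms=1b +326.087ms=1b
3) 652.174ms=2b +326.087ms=1b
4) 978.261ms=3b +195.652ms=3/5b
5) 1173.913ms=18/5b +391.304ms=6/5b
6) 1565.217ms=24/5b +195.652ms=3/5b
7) 1760.87ms=27/5b +195.652ms=3/5b
Σ=6b of 6 (184bpm 6/8) — PASS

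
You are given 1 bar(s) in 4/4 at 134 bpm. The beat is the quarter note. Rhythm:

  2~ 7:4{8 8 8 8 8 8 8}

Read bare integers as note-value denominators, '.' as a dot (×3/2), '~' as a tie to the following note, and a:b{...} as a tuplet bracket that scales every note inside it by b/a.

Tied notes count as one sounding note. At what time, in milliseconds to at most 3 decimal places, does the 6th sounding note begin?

1. 0.0ms @ 0 + 1023.454ms (16/7)
2. 1023.454ms @ 16/7 + 127.932ms (2/7)
3. 1151.386ms @ 18/7 + 127.932ms (2/7)
4. 1279.318ms @ 20/7 + 127.932ms (2/7)
5. 1407.249ms @ 22/7 + 127.932ms (2/7)
6. 1535.181ms @ 24/7 + 127.932ms (2/7)
7. 1663.113ms @ 26/7 + 127.932ms (2/7)

note 6 onset = 24/7b = 1535.181ms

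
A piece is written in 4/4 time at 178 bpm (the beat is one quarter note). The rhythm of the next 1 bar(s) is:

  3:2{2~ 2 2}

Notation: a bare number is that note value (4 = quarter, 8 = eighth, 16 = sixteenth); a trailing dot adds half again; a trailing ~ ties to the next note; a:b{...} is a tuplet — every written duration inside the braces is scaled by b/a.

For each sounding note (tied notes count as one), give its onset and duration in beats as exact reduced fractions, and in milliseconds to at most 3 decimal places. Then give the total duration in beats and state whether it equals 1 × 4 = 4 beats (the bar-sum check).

1) 0.0ms=0b +898.876ms=8/3b
2) 898.876ms=8/3b +449.438ms=4/3b
Σ=4b of 4 (178bpm 4/4) — PASS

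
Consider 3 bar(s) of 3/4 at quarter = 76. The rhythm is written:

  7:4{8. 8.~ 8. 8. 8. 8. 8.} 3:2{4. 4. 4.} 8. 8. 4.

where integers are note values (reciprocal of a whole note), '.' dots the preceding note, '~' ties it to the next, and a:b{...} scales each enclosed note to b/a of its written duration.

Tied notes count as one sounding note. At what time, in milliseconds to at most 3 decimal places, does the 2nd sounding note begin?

note 2 onset = 3/7b = 338.346ms

1. 0.0ms @ 0 + 338.346ms (3/7)
2. 338.346ms @ 3/7 + 676.692ms (6/7)
3. 1015.038ms @ 9/7 + 338.346ms (3/7)
4. 1353.383ms @ 12/7 + 338.346ms (3/7)
5. 1691.729ms @ 15/7 + 338.346ms (3/7)
6. 2030.075ms @ 18/7 + 338.346ms (3/7)
7. 2368.421ms @ 3 + 789.474ms (1)
8. 3157.895ms @ 4 + 789.474ms (1)
9. 3947.368ms @ 5 + 789.474ms (1)
10. 4736.842ms @ 6 + 592.105ms (3/4)
11. 5328.947ms @ 27/4 + 592.105ms (3/4)
12. 5921.053ms @ 15/2 + 1184.211ms (3/2)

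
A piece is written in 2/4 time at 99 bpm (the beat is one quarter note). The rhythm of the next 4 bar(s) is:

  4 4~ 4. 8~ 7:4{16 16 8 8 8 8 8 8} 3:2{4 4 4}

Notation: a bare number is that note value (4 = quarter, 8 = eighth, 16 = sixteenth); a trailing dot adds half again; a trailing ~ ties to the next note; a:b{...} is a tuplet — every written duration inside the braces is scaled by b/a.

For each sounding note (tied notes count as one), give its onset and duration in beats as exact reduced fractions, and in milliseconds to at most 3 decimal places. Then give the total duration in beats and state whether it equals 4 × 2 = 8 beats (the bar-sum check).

1) 0.0ms=0b +606.061ms=1b
2) 606.061ms=1b +1515.152ms=5/2b
3) 2121.212ms=7/2b +389.61ms=9/14b
4) 2510.823ms=29/7b +86.58ms=1/7b
5) 2597.403ms=30/7b +173.16ms=2/7b
6) 2770.563ms=32/7b +173.16ms=2/7b
7) 2943.723ms=34/7b +173.16ms=2/7b
8) 3116.883ms=36/7b +173.16ms=2/7b
9) 3290.043ms=38/7b +173.16ms=2/7b
10) 3463.203ms=40/7b +173.16ms=2/7b
11) 3636.364ms=6b +404.04ms=2/3b
12) 4040.404ms=20/3b +404.04ms=2/3b
13) 4444.444ms=22/3b +404.04ms=2/3b
Σ=8b of 8 (99bpm 2/4) — PASS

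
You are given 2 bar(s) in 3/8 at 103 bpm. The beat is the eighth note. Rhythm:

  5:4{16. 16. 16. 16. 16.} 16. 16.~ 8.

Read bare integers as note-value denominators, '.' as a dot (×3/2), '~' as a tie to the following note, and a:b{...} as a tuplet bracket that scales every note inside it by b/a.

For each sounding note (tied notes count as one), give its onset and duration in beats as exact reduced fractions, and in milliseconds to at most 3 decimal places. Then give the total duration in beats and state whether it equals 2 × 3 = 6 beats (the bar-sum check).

1) 0.0ms=0b +349.515ms=3/5b
2) 349.515ms=3/5b +349.515ms=3/5b
3) 699.029ms=6/5b +349.515ms=3/5b
4) 1048.544ms=9/5b +349.515ms=3/5b
5) 1398.058ms=12/5b +349.515ms=3/5b
6) 1747.573ms=3b +436.893ms=3/4b
7) 2184.466ms=15/4b +1310.68ms=9/4b
Σ=6b of 6 (103bpm 3/8) — PASS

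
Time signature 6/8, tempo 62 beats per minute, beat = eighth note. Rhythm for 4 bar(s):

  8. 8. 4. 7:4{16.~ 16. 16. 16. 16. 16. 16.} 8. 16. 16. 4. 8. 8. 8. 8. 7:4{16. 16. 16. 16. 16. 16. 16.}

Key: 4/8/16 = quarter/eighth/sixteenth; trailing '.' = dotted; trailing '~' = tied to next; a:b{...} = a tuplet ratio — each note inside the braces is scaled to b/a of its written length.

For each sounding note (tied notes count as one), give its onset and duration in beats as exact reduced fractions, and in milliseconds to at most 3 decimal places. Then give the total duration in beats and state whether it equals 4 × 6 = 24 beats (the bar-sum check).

1) 0.0ms=0b +1451.613ms=3/2b
2) 1451.613ms=3/2b +1451.613ms=3/2b
3) 2903.226ms=3b +2903.226ms=3b
4) 5806.452ms=6b +829.493ms=6/7b
5) 6635.945ms=48/7b +414.747ms=3/7b
6) 7050.691ms=51/7b +414.747ms=3/7b
7) 7465.438ms=54/7b +414.747ms=3/7b
8) 7880.184ms=57/7b +414.747ms=3/7b
9) 8294.931ms=60/7b +414.747ms=3/7b
10) 8709.677ms=9b +1451.613ms=3/2b
11) 10161.29ms=21/2b +725.806ms=3/4b
12) 10887.097ms=45/4b +725.806ms=3/4b
13) 11612.903ms=12b +2903.226ms=3b
14) 14516.129ms=15b +1451.613ms=3/2b
15) 15967.742ms=33/2b +1451.613ms=3/2b
16) 17419.355ms=18b +1451.613ms=3/2b
17) 18870.968ms=39/2b +1451.613ms=3/2b
18) 20322.581ms=21b +414.747ms=3/7b
19) 20737.327ms=150/7b +414.747ms=3/7b
20) 21152.074ms=153/7b +414.747ms=3/7b
21) 21566.82ms=156/7b +414.747ms=3/7b
22) 21981.567ms=159/7b +414.747ms=3/7b
23) 22396.313ms=162/7b +414.747ms=3/7b
24) 22811.06ms=165/7b +414.747ms=3/7b
Σ=24b of 24 (62bpm 6/8) — PASS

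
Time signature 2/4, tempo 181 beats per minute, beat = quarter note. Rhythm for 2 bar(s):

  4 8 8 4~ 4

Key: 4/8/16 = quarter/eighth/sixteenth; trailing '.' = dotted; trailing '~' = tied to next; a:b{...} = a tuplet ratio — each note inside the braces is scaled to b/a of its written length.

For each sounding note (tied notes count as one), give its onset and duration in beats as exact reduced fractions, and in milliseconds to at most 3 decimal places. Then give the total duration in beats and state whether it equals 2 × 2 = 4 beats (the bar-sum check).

1) 0.0ms=0b +331.492ms=1b
2) 331.492ms=1b +165.746ms=1/2b
3) 497.238ms=3/2b +165.746ms=1/2b
4) 662.983ms=2b +662.983ms=2b
Σ=4b of 4 (181bpm 2/4) — PASS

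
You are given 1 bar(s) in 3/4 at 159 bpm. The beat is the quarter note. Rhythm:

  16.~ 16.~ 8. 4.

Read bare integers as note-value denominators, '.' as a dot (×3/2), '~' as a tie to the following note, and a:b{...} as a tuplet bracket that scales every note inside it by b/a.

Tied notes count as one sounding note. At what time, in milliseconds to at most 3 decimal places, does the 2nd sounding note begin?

note 2 onset = 3/2b = 566.038ms

1. 0.0ms @ 0 + 566.038ms (3/2)
2. 566.038ms @ 3/2 + 566.038ms (3/2)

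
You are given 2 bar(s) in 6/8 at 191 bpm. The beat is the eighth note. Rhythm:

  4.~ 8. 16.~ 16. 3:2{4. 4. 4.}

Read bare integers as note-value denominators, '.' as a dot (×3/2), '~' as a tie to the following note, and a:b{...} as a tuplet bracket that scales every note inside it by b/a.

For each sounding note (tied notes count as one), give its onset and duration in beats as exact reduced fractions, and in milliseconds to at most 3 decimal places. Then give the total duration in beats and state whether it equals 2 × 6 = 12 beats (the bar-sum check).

1) 0.0ms=0b +1413.613ms=9/2b
2) 1413.613ms=9/2b +471.204ms=3/2b
3) 1884.817ms=6b +628.272ms=2b
4) 2513.089ms=8b +628.272ms=2b
5) 3141.361ms=10b +628.272ms=2b
Σ=12b of 12 (191bpm 6/8) — PASS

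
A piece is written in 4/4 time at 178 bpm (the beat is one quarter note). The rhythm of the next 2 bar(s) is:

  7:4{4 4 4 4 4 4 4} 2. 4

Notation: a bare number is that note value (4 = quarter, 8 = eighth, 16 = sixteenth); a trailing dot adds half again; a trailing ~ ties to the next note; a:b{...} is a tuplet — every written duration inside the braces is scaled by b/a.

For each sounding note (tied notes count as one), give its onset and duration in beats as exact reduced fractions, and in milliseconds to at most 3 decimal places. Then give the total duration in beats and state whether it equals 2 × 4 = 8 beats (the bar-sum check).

1) 0.0ms=0b +192.616ms=4/7b
2) 192.616ms=4/7b +192.616ms=4/7b
3) 385.233ms=8/7b +192.616ms=4/7b
4) 577.849ms=12/7b +192.616ms=4/7b
5) 770.465ms=16/7b +192.616ms=4/7b
6) 963.082ms=20/7b +192.616ms=4/7b
7) 1155.698ms=24/7b +192.616ms=4/7b
8) 1348.315ms=4b +1011.236ms=3b
9) 2359.551ms=7b +337.079ms=1b
Σ=8b of 8 (178bpm 4/4) — PASS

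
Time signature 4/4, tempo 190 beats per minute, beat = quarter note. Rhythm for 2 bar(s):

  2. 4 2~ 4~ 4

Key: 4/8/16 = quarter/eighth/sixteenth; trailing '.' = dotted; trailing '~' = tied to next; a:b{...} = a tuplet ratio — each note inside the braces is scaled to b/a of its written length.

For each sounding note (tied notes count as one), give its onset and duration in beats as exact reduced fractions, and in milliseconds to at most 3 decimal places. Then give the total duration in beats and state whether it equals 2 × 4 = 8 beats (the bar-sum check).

1) 0.0ms=0b +947.368ms=3b
2) 947.368ms=3b +315.789ms=1b
3) 1263.158ms=4b +1263.158ms=4b
Σ=8b of 8 (190bpm 4/4) — PASS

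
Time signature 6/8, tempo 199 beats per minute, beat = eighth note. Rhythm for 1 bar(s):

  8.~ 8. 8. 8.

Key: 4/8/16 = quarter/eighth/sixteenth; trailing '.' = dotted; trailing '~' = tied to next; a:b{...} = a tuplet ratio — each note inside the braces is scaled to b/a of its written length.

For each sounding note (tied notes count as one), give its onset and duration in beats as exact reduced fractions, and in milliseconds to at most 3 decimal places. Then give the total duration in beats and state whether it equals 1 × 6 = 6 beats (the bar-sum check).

1) 0.0ms=0b +904.523ms=3b
2) 904.523ms=3b +452.261ms=3/2b
3) 1356.784ms=9/2b +452.261ms=3/2b
Σ=6b of 6 (199bpm 6/8) — PASS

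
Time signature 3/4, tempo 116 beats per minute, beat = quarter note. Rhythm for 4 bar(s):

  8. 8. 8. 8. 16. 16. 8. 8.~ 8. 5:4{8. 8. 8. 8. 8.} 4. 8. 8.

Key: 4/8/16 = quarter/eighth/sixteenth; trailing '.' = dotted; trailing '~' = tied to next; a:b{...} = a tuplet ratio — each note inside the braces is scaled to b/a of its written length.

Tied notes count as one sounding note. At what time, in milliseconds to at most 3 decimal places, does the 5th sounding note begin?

1. 0.0ms @ 0 + 387.931ms (3/4)
2. 387.931ms @ 3/4 + 387.931ms (3/4)
3. 775.862ms @ 3/2 + 387.931ms (3/4)
4. 1163.793ms @ 9/4 + 387.931ms (3/4)
5. 1551.724ms @ 3 + 193.966ms (3/8)
6. 1745.69ms @ 27/8 + 193.966ms (3/8)
7. 1939.655ms @ 15/4 + 387.931ms (3/4)
8. 2327.586ms @ 9/2 + 775.862ms (3/2)
9. 3103.448ms @ 6 + 310.345ms (3/5)
10. 3413.793ms @ 33/5 + 310.345ms (3/5)
11. 3724.138ms @ 36/5 + 310.345ms (3/5)
12. 4034.483ms @ 39/5 + 310.345ms (3/5)
13. 4344.828ms @ 42/5 + 310.345ms (3/5)
14. 4655.172ms @ 9 + 775.862ms (3/2)
15. 5431.034ms @ 21/2 + 387.931ms (3/4)
16. 5818.966ms @ 45/4 + 387.931ms (3/4)

note 5 onset = 3b = 1551.724ms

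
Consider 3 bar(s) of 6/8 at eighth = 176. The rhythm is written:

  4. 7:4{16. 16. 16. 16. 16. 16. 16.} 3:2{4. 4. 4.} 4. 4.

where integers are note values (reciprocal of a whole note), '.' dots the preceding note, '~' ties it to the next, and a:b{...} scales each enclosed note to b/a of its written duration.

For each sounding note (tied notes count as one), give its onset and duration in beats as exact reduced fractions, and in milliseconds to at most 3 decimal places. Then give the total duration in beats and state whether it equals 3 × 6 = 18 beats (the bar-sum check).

1) 0.0ms=0b +1022.727ms=3b
2) 1022.727ms=3b +146.104ms=3/7b
3) 1168.831ms=24/7b +146.104ms=3/7b
4) 1314.935ms=27/7b +146.104ms=3/7b
5) 1461.039ms=30/7b +146.104ms=3/7b
6) 1607.143ms=33/7b +146.104ms=3/7b
7) 1753.247ms=36/7b +146.104ms=3/7b
8) 1899.351ms=39/7b +146.104ms=3/7b
9) 2045.455ms=6b +681.818ms=2b
10) 2727.273ms=8b +681.818ms=2b
11) 3409.091ms=10b +681.818ms=2b
12) 4090.909ms=12b +1022.727ms=3b
13) 5113.636ms=15b +1022.727ms=3b
Σ=18b of 18 (176bpm 6/8) — PASS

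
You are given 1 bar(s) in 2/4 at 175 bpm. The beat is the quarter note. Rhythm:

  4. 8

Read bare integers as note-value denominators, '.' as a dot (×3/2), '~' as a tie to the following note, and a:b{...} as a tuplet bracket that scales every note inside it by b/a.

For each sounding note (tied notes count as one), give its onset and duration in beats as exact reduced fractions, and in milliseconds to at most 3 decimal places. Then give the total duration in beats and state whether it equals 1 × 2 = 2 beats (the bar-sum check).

1) 0.0ms=0b +514.286ms=3/2b
2) 514.286ms=3/2b +171.429ms=1/2b
Σ=2b of 2 (175bpm 2/4) — PASS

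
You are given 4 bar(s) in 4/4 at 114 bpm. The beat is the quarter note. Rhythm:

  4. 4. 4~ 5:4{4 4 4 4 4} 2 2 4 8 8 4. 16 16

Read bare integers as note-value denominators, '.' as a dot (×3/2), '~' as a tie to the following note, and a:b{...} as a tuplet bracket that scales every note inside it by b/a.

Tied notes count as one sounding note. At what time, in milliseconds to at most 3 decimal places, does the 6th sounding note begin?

1. 0.0ms @ 0 + 789.474ms (3/2)
2. 789.474ms @ 3/2 + 789.474ms (3/2)
3. 1578.947ms @ 3 + 947.368ms (9/5)
4. 2526.316ms @ 24/5 + 421.053ms (4/5)
5. 2947.368ms @ 28/5 + 421.053ms (4/5)
6. 3368.421ms @ 32/5 + 421.053ms (4/5)
7. 3789.474ms @ 36/5 + 421.053ms (4/5)
8. 4210.526ms @ 8 + 1052.632ms (2)
9. 5263.158ms @ 10 + 1052.632ms (2)
10. 6315.789ms @ 12 + 526.316ms (1)
11. 6842.105ms @ 13 + 263.158ms (1/2)
12. 7105.263ms @ 27/2 + 263.158ms (1/2)
13. 7368.421ms @ 14 + 789.474ms (3/2)
14. 8157.895ms @ 31/2 + 131.579ms (1/4)
15. 8289.474ms @ 63/4 + 131.579ms (1/4)

note 6 onset = 32/5b = 3368.421ms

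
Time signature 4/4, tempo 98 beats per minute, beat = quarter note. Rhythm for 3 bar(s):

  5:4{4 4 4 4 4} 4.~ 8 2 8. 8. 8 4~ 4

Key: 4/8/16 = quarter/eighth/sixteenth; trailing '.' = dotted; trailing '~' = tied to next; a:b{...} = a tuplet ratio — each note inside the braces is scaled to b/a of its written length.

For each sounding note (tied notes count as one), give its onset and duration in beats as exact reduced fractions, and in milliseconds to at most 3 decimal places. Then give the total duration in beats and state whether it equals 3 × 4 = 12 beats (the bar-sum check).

1) 0.0ms=0b +489.796ms=4/5b
2) 489.796ms=4/5b +489.796ms=4/5b
3) 979.592ms=8/5b +489.796ms=4/5b
4) 1469.388ms=12/5b +489.796ms=4/5b
5) 1959.184ms=16/5b +489.796ms=4/5b
6) 2448.98ms=4b +1224.49ms=2b
7) 3673.469ms=6b +1224.49ms=2b
8) 4897.959ms=8b +459.184ms=3/4b
9) 5357.143ms=35/4b +459.184ms=3/4b
10) 5816.327ms=19/2b +306.122ms=1/2b
11) 6122.449ms=10b +1224.49ms=2b
Σ=12b of 12 (98bpm 4/4) — PASS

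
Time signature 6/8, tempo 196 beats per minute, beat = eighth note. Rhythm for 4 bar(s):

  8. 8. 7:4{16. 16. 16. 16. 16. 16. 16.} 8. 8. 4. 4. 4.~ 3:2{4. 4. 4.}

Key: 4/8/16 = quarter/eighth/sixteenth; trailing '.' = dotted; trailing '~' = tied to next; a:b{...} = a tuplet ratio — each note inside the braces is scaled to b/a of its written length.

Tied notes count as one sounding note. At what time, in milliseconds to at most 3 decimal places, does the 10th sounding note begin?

1. 0.0ms @ 0 + 459.184ms (3/2)
2. 459.184ms @ 3/2 + 459.184ms (3/2)
3. 918.367ms @ 3 + 131.195ms (3/7)
4. 1049.563ms @ 24/7 + 131.195ms (3/7)
5. 1180.758ms @ 27/7 + 131.195ms (3/7)
6. 1311.953ms @ 30/7 + 131.195ms (3/7)
7. 1443.149ms @ 33/7 + 131.195ms (3/7)
8. 1574.344ms @ 36/7 + 131.195ms (3/7)
9. 1705.539ms @ 39/7 + 131.195ms (3/7)
10. 1836.735ms @ 6 + 459.184ms (3/2)
11. 2295.918ms @ 15/2 + 459.184ms (3/2)
12. 2755.102ms @ 9 + 918.367ms (3)
13. 3673.469ms @ 12 + 918.367ms (3)
14. 4591.837ms @ 15 + 1530.612ms (5)
15. 6122.449ms @ 20 + 612.245ms (2)
16. 6734.694ms @ 22 + 612.245ms (2)

note 10 onset = 6b = 1836.735ms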